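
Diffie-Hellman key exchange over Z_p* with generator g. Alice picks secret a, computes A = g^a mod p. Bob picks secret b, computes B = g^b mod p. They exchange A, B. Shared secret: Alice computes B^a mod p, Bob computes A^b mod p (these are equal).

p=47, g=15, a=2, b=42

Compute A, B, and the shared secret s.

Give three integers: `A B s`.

Answer: 37 8 17

Derivation:
A = 15^2 mod 47  (bits of 2 = 10)
  bit 0 = 1: r = r^2 * 15 mod 47 = 1^2 * 15 = 1*15 = 15
  bit 1 = 0: r = r^2 mod 47 = 15^2 = 37
  -> A = 37
B = 15^42 mod 47  (bits of 42 = 101010)
  bit 0 = 1: r = r^2 * 15 mod 47 = 1^2 * 15 = 1*15 = 15
  bit 1 = 0: r = r^2 mod 47 = 15^2 = 37
  bit 2 = 1: r = r^2 * 15 mod 47 = 37^2 * 15 = 6*15 = 43
  bit 3 = 0: r = r^2 mod 47 = 43^2 = 16
  bit 4 = 1: r = r^2 * 15 mod 47 = 16^2 * 15 = 21*15 = 33
  bit 5 = 0: r = r^2 mod 47 = 33^2 = 8
  -> B = 8
s = B^a = 8^2 mod 47  (bits of 2 = 10)
  bit 0 = 1: r = r^2 * 8 mod 47 = 1^2 * 8 = 1*8 = 8
  bit 1 = 0: r = r^2 mod 47 = 8^2 = 17
  -> s = B^a = 17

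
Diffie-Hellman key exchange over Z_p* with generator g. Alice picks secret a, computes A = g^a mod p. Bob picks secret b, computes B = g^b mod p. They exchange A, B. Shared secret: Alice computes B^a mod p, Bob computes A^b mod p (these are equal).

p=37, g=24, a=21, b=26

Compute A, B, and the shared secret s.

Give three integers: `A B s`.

Answer: 14 28 11

Derivation:
A = 24^21 mod 37  (bits of 21 = 10101)
  bit 0 = 1: r = r^2 * 24 mod 37 = 1^2 * 24 = 1*24 = 24
  bit 1 = 0: r = r^2 mod 37 = 24^2 = 21
  bit 2 = 1: r = r^2 * 24 mod 37 = 21^2 * 24 = 34*24 = 2
  bit 3 = 0: r = r^2 mod 37 = 2^2 = 4
  bit 4 = 1: r = r^2 * 24 mod 37 = 4^2 * 24 = 16*24 = 14
  -> A = 14
B = 24^26 mod 37  (bits of 26 = 11010)
  bit 0 = 1: r = r^2 * 24 mod 37 = 1^2 * 24 = 1*24 = 24
  bit 1 = 1: r = r^2 * 24 mod 37 = 24^2 * 24 = 21*24 = 23
  bit 2 = 0: r = r^2 mod 37 = 23^2 = 11
  bit 3 = 1: r = r^2 * 24 mod 37 = 11^2 * 24 = 10*24 = 18
  bit 4 = 0: r = r^2 mod 37 = 18^2 = 28
  -> B = 28
s = B^a = 28^21 mod 37  (bits of 21 = 10101)
  bit 0 = 1: r = r^2 * 28 mod 37 = 1^2 * 28 = 1*28 = 28
  bit 1 = 0: r = r^2 mod 37 = 28^2 = 7
  bit 2 = 1: r = r^2 * 28 mod 37 = 7^2 * 28 = 12*28 = 3
  bit 3 = 0: r = r^2 mod 37 = 3^2 = 9
  bit 4 = 1: r = r^2 * 28 mod 37 = 9^2 * 28 = 7*28 = 11
  -> s = B^a = 11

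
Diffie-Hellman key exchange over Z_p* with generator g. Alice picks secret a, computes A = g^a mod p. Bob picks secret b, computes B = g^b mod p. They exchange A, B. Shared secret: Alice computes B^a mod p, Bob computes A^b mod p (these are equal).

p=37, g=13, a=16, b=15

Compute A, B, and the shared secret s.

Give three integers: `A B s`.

A = 13^16 mod 37  (bits of 16 = 10000)
  bit 0 = 1: r = r^2 * 13 mod 37 = 1^2 * 13 = 1*13 = 13
  bit 1 = 0: r = r^2 mod 37 = 13^2 = 21
  bit 2 = 0: r = r^2 mod 37 = 21^2 = 34
  bit 3 = 0: r = r^2 mod 37 = 34^2 = 9
  bit 4 = 0: r = r^2 mod 37 = 9^2 = 7
  -> A = 7
B = 13^15 mod 37  (bits of 15 = 1111)
  bit 0 = 1: r = r^2 * 13 mod 37 = 1^2 * 13 = 1*13 = 13
  bit 1 = 1: r = r^2 * 13 mod 37 = 13^2 * 13 = 21*13 = 14
  bit 2 = 1: r = r^2 * 13 mod 37 = 14^2 * 13 = 11*13 = 32
  bit 3 = 1: r = r^2 * 13 mod 37 = 32^2 * 13 = 25*13 = 29
  -> B = 29
s = B^a = 29^16 mod 37  (bits of 16 = 10000)
  bit 0 = 1: r = r^2 * 29 mod 37 = 1^2 * 29 = 1*29 = 29
  bit 1 = 0: r = r^2 mod 37 = 29^2 = 27
  bit 2 = 0: r = r^2 mod 37 = 27^2 = 26
  bit 3 = 0: r = r^2 mod 37 = 26^2 = 10
  bit 4 = 0: r = r^2 mod 37 = 10^2 = 26
  -> s = B^a = 26

Answer: 7 29 26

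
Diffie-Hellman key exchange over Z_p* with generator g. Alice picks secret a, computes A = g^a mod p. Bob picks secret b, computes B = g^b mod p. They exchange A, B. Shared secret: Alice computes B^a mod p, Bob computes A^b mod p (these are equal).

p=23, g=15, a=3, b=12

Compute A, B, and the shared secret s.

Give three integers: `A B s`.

A = 15^3 mod 23  (bits of 3 = 11)
  bit 0 = 1: r = r^2 * 15 mod 23 = 1^2 * 15 = 1*15 = 15
  bit 1 = 1: r = r^2 * 15 mod 23 = 15^2 * 15 = 18*15 = 17
  -> A = 17
B = 15^12 mod 23  (bits of 12 = 1100)
  bit 0 = 1: r = r^2 * 15 mod 23 = 1^2 * 15 = 1*15 = 15
  bit 1 = 1: r = r^2 * 15 mod 23 = 15^2 * 15 = 18*15 = 17
  bit 2 = 0: r = r^2 mod 23 = 17^2 = 13
  bit 3 = 0: r = r^2 mod 23 = 13^2 = 8
  -> B = 8
s = B^a = 8^3 mod 23  (bits of 3 = 11)
  bit 0 = 1: r = r^2 * 8 mod 23 = 1^2 * 8 = 1*8 = 8
  bit 1 = 1: r = r^2 * 8 mod 23 = 8^2 * 8 = 18*8 = 6
  -> s = B^a = 6

Answer: 17 8 6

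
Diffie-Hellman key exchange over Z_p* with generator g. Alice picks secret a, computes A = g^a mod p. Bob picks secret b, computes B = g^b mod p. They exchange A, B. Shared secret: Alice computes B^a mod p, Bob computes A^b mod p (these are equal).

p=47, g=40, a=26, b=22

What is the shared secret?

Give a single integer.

A = 40^26 mod 47  (bits of 26 = 11010)
  bit 0 = 1: r = r^2 * 40 mod 47 = 1^2 * 40 = 1*40 = 40
  bit 1 = 1: r = r^2 * 40 mod 47 = 40^2 * 40 = 2*40 = 33
  bit 2 = 0: r = r^2 mod 47 = 33^2 = 8
  bit 3 = 1: r = r^2 * 40 mod 47 = 8^2 * 40 = 17*40 = 22
  bit 4 = 0: r = r^2 mod 47 = 22^2 = 14
  -> A = 14
B = 40^22 mod 47  (bits of 22 = 10110)
  bit 0 = 1: r = r^2 * 40 mod 47 = 1^2 * 40 = 1*40 = 40
  bit 1 = 0: r = r^2 mod 47 = 40^2 = 2
  bit 2 = 1: r = r^2 * 40 mod 47 = 2^2 * 40 = 4*40 = 19
  bit 3 = 1: r = r^2 * 40 mod 47 = 19^2 * 40 = 32*40 = 11
  bit 4 = 0: r = r^2 mod 47 = 11^2 = 27
  -> B = 27
s = B^a = 27^26 mod 47  (bits of 26 = 11010)
  bit 0 = 1: r = r^2 * 27 mod 47 = 1^2 * 27 = 1*27 = 27
  bit 1 = 1: r = r^2 * 27 mod 47 = 27^2 * 27 = 24*27 = 37
  bit 2 = 0: r = r^2 mod 47 = 37^2 = 6
  bit 3 = 1: r = r^2 * 27 mod 47 = 6^2 * 27 = 36*27 = 32
  bit 4 = 0: r = r^2 mod 47 = 32^2 = 37
  -> s = B^a = 37

Answer: 37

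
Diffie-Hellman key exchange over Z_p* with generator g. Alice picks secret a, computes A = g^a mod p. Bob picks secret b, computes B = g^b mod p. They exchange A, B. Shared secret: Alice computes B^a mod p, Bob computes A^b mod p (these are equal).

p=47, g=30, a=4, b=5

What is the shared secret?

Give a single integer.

Answer: 32

Derivation:
A = 30^4 mod 47  (bits of 4 = 100)
  bit 0 = 1: r = r^2 * 30 mod 47 = 1^2 * 30 = 1*30 = 30
  bit 1 = 0: r = r^2 mod 47 = 30^2 = 7
  bit 2 = 0: r = r^2 mod 47 = 7^2 = 2
  -> A = 2
B = 30^5 mod 47  (bits of 5 = 101)
  bit 0 = 1: r = r^2 * 30 mod 47 = 1^2 * 30 = 1*30 = 30
  bit 1 = 0: r = r^2 mod 47 = 30^2 = 7
  bit 2 = 1: r = r^2 * 30 mod 47 = 7^2 * 30 = 2*30 = 13
  -> B = 13
s = B^a = 13^4 mod 47  (bits of 4 = 100)
  bit 0 = 1: r = r^2 * 13 mod 47 = 1^2 * 13 = 1*13 = 13
  bit 1 = 0: r = r^2 mod 47 = 13^2 = 28
  bit 2 = 0: r = r^2 mod 47 = 28^2 = 32
  -> s = B^a = 32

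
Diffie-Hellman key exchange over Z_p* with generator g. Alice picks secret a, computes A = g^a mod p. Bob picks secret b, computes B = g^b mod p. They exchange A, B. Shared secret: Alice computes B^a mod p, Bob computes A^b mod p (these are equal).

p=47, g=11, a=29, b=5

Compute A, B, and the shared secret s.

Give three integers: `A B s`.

Answer: 10 29 31

Derivation:
A = 11^29 mod 47  (bits of 29 = 11101)
  bit 0 = 1: r = r^2 * 11 mod 47 = 1^2 * 11 = 1*11 = 11
  bit 1 = 1: r = r^2 * 11 mod 47 = 11^2 * 11 = 27*11 = 15
  bit 2 = 1: r = r^2 * 11 mod 47 = 15^2 * 11 = 37*11 = 31
  bit 3 = 0: r = r^2 mod 47 = 31^2 = 21
  bit 4 = 1: r = r^2 * 11 mod 47 = 21^2 * 11 = 18*11 = 10
  -> A = 10
B = 11^5 mod 47  (bits of 5 = 101)
  bit 0 = 1: r = r^2 * 11 mod 47 = 1^2 * 11 = 1*11 = 11
  bit 1 = 0: r = r^2 mod 47 = 11^2 = 27
  bit 2 = 1: r = r^2 * 11 mod 47 = 27^2 * 11 = 24*11 = 29
  -> B = 29
s = B^a = 29^29 mod 47  (bits of 29 = 11101)
  bit 0 = 1: r = r^2 * 29 mod 47 = 1^2 * 29 = 1*29 = 29
  bit 1 = 1: r = r^2 * 29 mod 47 = 29^2 * 29 = 42*29 = 43
  bit 2 = 1: r = r^2 * 29 mod 47 = 43^2 * 29 = 16*29 = 41
  bit 3 = 0: r = r^2 mod 47 = 41^2 = 36
  bit 4 = 1: r = r^2 * 29 mod 47 = 36^2 * 29 = 27*29 = 31
  -> s = B^a = 31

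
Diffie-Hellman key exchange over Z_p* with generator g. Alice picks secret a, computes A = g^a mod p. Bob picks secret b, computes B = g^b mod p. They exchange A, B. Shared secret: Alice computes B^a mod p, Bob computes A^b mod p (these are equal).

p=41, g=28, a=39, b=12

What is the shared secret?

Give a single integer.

A = 28^39 mod 41  (bits of 39 = 100111)
  bit 0 = 1: r = r^2 * 28 mod 41 = 1^2 * 28 = 1*28 = 28
  bit 1 = 0: r = r^2 mod 41 = 28^2 = 5
  bit 2 = 0: r = r^2 mod 41 = 5^2 = 25
  bit 3 = 1: r = r^2 * 28 mod 41 = 25^2 * 28 = 10*28 = 34
  bit 4 = 1: r = r^2 * 28 mod 41 = 34^2 * 28 = 8*28 = 19
  bit 5 = 1: r = r^2 * 28 mod 41 = 19^2 * 28 = 33*28 = 22
  -> A = 22
B = 28^12 mod 41  (bits of 12 = 1100)
  bit 0 = 1: r = r^2 * 28 mod 41 = 1^2 * 28 = 1*28 = 28
  bit 1 = 1: r = r^2 * 28 mod 41 = 28^2 * 28 = 5*28 = 17
  bit 2 = 0: r = r^2 mod 41 = 17^2 = 2
  bit 3 = 0: r = r^2 mod 41 = 2^2 = 4
  -> B = 4
s = B^a = 4^39 mod 41  (bits of 39 = 100111)
  bit 0 = 1: r = r^2 * 4 mod 41 = 1^2 * 4 = 1*4 = 4
  bit 1 = 0: r = r^2 mod 41 = 4^2 = 16
  bit 2 = 0: r = r^2 mod 41 = 16^2 = 10
  bit 3 = 1: r = r^2 * 4 mod 41 = 10^2 * 4 = 18*4 = 31
  bit 4 = 1: r = r^2 * 4 mod 41 = 31^2 * 4 = 18*4 = 31
  bit 5 = 1: r = r^2 * 4 mod 41 = 31^2 * 4 = 18*4 = 31
  -> s = B^a = 31

Answer: 31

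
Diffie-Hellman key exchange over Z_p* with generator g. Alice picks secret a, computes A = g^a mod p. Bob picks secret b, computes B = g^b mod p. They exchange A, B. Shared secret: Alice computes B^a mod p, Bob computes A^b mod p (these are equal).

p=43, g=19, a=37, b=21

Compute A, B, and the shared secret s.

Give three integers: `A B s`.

Answer: 33 42 42

Derivation:
A = 19^37 mod 43  (bits of 37 = 100101)
  bit 0 = 1: r = r^2 * 19 mod 43 = 1^2 * 19 = 1*19 = 19
  bit 1 = 0: r = r^2 mod 43 = 19^2 = 17
  bit 2 = 0: r = r^2 mod 43 = 17^2 = 31
  bit 3 = 1: r = r^2 * 19 mod 43 = 31^2 * 19 = 15*19 = 27
  bit 4 = 0: r = r^2 mod 43 = 27^2 = 41
  bit 5 = 1: r = r^2 * 19 mod 43 = 41^2 * 19 = 4*19 = 33
  -> A = 33
B = 19^21 mod 43  (bits of 21 = 10101)
  bit 0 = 1: r = r^2 * 19 mod 43 = 1^2 * 19 = 1*19 = 19
  bit 1 = 0: r = r^2 mod 43 = 19^2 = 17
  bit 2 = 1: r = r^2 * 19 mod 43 = 17^2 * 19 = 31*19 = 30
  bit 3 = 0: r = r^2 mod 43 = 30^2 = 40
  bit 4 = 1: r = r^2 * 19 mod 43 = 40^2 * 19 = 9*19 = 42
  -> B = 42
s = B^a = 42^37 mod 43  (bits of 37 = 100101)
  bit 0 = 1: r = r^2 * 42 mod 43 = 1^2 * 42 = 1*42 = 42
  bit 1 = 0: r = r^2 mod 43 = 42^2 = 1
  bit 2 = 0: r = r^2 mod 43 = 1^2 = 1
  bit 3 = 1: r = r^2 * 42 mod 43 = 1^2 * 42 = 1*42 = 42
  bit 4 = 0: r = r^2 mod 43 = 42^2 = 1
  bit 5 = 1: r = r^2 * 42 mod 43 = 1^2 * 42 = 1*42 = 42
  -> s = B^a = 42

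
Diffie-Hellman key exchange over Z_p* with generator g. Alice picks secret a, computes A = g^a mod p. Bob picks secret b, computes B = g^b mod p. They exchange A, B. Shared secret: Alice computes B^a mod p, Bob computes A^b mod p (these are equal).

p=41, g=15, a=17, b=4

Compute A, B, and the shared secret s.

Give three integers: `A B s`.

Answer: 22 31 23

Derivation:
A = 15^17 mod 41  (bits of 17 = 10001)
  bit 0 = 1: r = r^2 * 15 mod 41 = 1^2 * 15 = 1*15 = 15
  bit 1 = 0: r = r^2 mod 41 = 15^2 = 20
  bit 2 = 0: r = r^2 mod 41 = 20^2 = 31
  bit 3 = 0: r = r^2 mod 41 = 31^2 = 18
  bit 4 = 1: r = r^2 * 15 mod 41 = 18^2 * 15 = 37*15 = 22
  -> A = 22
B = 15^4 mod 41  (bits of 4 = 100)
  bit 0 = 1: r = r^2 * 15 mod 41 = 1^2 * 15 = 1*15 = 15
  bit 1 = 0: r = r^2 mod 41 = 15^2 = 20
  bit 2 = 0: r = r^2 mod 41 = 20^2 = 31
  -> B = 31
s = B^a = 31^17 mod 41  (bits of 17 = 10001)
  bit 0 = 1: r = r^2 * 31 mod 41 = 1^2 * 31 = 1*31 = 31
  bit 1 = 0: r = r^2 mod 41 = 31^2 = 18
  bit 2 = 0: r = r^2 mod 41 = 18^2 = 37
  bit 3 = 0: r = r^2 mod 41 = 37^2 = 16
  bit 4 = 1: r = r^2 * 31 mod 41 = 16^2 * 31 = 10*31 = 23
  -> s = B^a = 23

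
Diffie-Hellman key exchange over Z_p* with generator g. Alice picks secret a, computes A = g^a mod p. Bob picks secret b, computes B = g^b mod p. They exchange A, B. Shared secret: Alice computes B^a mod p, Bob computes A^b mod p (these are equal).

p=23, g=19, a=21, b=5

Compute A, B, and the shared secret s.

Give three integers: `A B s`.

Answer: 17 11 21

Derivation:
A = 19^21 mod 23  (bits of 21 = 10101)
  bit 0 = 1: r = r^2 * 19 mod 23 = 1^2 * 19 = 1*19 = 19
  bit 1 = 0: r = r^2 mod 23 = 19^2 = 16
  bit 2 = 1: r = r^2 * 19 mod 23 = 16^2 * 19 = 3*19 = 11
  bit 3 = 0: r = r^2 mod 23 = 11^2 = 6
  bit 4 = 1: r = r^2 * 19 mod 23 = 6^2 * 19 = 13*19 = 17
  -> A = 17
B = 19^5 mod 23  (bits of 5 = 101)
  bit 0 = 1: r = r^2 * 19 mod 23 = 1^2 * 19 = 1*19 = 19
  bit 1 = 0: r = r^2 mod 23 = 19^2 = 16
  bit 2 = 1: r = r^2 * 19 mod 23 = 16^2 * 19 = 3*19 = 11
  -> B = 11
s = B^a = 11^21 mod 23  (bits of 21 = 10101)
  bit 0 = 1: r = r^2 * 11 mod 23 = 1^2 * 11 = 1*11 = 11
  bit 1 = 0: r = r^2 mod 23 = 11^2 = 6
  bit 2 = 1: r = r^2 * 11 mod 23 = 6^2 * 11 = 13*11 = 5
  bit 3 = 0: r = r^2 mod 23 = 5^2 = 2
  bit 4 = 1: r = r^2 * 11 mod 23 = 2^2 * 11 = 4*11 = 21
  -> s = B^a = 21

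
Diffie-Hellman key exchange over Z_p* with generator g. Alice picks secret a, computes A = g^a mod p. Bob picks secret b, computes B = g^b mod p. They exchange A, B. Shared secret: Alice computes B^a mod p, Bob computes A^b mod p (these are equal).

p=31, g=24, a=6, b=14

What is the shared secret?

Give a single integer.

A = 24^6 mod 31  (bits of 6 = 110)
  bit 0 = 1: r = r^2 * 24 mod 31 = 1^2 * 24 = 1*24 = 24
  bit 1 = 1: r = r^2 * 24 mod 31 = 24^2 * 24 = 18*24 = 29
  bit 2 = 0: r = r^2 mod 31 = 29^2 = 4
  -> A = 4
B = 24^14 mod 31  (bits of 14 = 1110)
  bit 0 = 1: r = r^2 * 24 mod 31 = 1^2 * 24 = 1*24 = 24
  bit 1 = 1: r = r^2 * 24 mod 31 = 24^2 * 24 = 18*24 = 29
  bit 2 = 1: r = r^2 * 24 mod 31 = 29^2 * 24 = 4*24 = 3
  bit 3 = 0: r = r^2 mod 31 = 3^2 = 9
  -> B = 9
s = B^a = 9^6 mod 31  (bits of 6 = 110)
  bit 0 = 1: r = r^2 * 9 mod 31 = 1^2 * 9 = 1*9 = 9
  bit 1 = 1: r = r^2 * 9 mod 31 = 9^2 * 9 = 19*9 = 16
  bit 2 = 0: r = r^2 mod 31 = 16^2 = 8
  -> s = B^a = 8

Answer: 8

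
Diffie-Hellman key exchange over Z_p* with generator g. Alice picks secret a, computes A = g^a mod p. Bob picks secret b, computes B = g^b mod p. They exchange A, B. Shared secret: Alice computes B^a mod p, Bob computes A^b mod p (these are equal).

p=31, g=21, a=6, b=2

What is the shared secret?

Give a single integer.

Answer: 4

Derivation:
A = 21^6 mod 31  (bits of 6 = 110)
  bit 0 = 1: r = r^2 * 21 mod 31 = 1^2 * 21 = 1*21 = 21
  bit 1 = 1: r = r^2 * 21 mod 31 = 21^2 * 21 = 7*21 = 23
  bit 2 = 0: r = r^2 mod 31 = 23^2 = 2
  -> A = 2
B = 21^2 mod 31  (bits of 2 = 10)
  bit 0 = 1: r = r^2 * 21 mod 31 = 1^2 * 21 = 1*21 = 21
  bit 1 = 0: r = r^2 mod 31 = 21^2 = 7
  -> B = 7
s = B^a = 7^6 mod 31  (bits of 6 = 110)
  bit 0 = 1: r = r^2 * 7 mod 31 = 1^2 * 7 = 1*7 = 7
  bit 1 = 1: r = r^2 * 7 mod 31 = 7^2 * 7 = 18*7 = 2
  bit 2 = 0: r = r^2 mod 31 = 2^2 = 4
  -> s = B^a = 4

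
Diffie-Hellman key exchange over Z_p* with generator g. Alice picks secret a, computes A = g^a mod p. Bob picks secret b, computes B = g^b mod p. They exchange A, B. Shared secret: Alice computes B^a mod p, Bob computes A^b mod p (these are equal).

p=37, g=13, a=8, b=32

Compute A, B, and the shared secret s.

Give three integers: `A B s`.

Answer: 9 12 34

Derivation:
A = 13^8 mod 37  (bits of 8 = 1000)
  bit 0 = 1: r = r^2 * 13 mod 37 = 1^2 * 13 = 1*13 = 13
  bit 1 = 0: r = r^2 mod 37 = 13^2 = 21
  bit 2 = 0: r = r^2 mod 37 = 21^2 = 34
  bit 3 = 0: r = r^2 mod 37 = 34^2 = 9
  -> A = 9
B = 13^32 mod 37  (bits of 32 = 100000)
  bit 0 = 1: r = r^2 * 13 mod 37 = 1^2 * 13 = 1*13 = 13
  bit 1 = 0: r = r^2 mod 37 = 13^2 = 21
  bit 2 = 0: r = r^2 mod 37 = 21^2 = 34
  bit 3 = 0: r = r^2 mod 37 = 34^2 = 9
  bit 4 = 0: r = r^2 mod 37 = 9^2 = 7
  bit 5 = 0: r = r^2 mod 37 = 7^2 = 12
  -> B = 12
s = B^a = 12^8 mod 37  (bits of 8 = 1000)
  bit 0 = 1: r = r^2 * 12 mod 37 = 1^2 * 12 = 1*12 = 12
  bit 1 = 0: r = r^2 mod 37 = 12^2 = 33
  bit 2 = 0: r = r^2 mod 37 = 33^2 = 16
  bit 3 = 0: r = r^2 mod 37 = 16^2 = 34
  -> s = B^a = 34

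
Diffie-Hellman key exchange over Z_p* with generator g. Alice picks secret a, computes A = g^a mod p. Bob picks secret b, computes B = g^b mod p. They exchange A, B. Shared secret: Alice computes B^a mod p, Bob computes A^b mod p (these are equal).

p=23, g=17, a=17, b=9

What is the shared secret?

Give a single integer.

Answer: 19

Derivation:
A = 17^17 mod 23  (bits of 17 = 10001)
  bit 0 = 1: r = r^2 * 17 mod 23 = 1^2 * 17 = 1*17 = 17
  bit 1 = 0: r = r^2 mod 23 = 17^2 = 13
  bit 2 = 0: r = r^2 mod 23 = 13^2 = 8
  bit 3 = 0: r = r^2 mod 23 = 8^2 = 18
  bit 4 = 1: r = r^2 * 17 mod 23 = 18^2 * 17 = 2*17 = 11
  -> A = 11
B = 17^9 mod 23  (bits of 9 = 1001)
  bit 0 = 1: r = r^2 * 17 mod 23 = 1^2 * 17 = 1*17 = 17
  bit 1 = 0: r = r^2 mod 23 = 17^2 = 13
  bit 2 = 0: r = r^2 mod 23 = 13^2 = 8
  bit 3 = 1: r = r^2 * 17 mod 23 = 8^2 * 17 = 18*17 = 7
  -> B = 7
s = B^a = 7^17 mod 23  (bits of 17 = 10001)
  bit 0 = 1: r = r^2 * 7 mod 23 = 1^2 * 7 = 1*7 = 7
  bit 1 = 0: r = r^2 mod 23 = 7^2 = 3
  bit 2 = 0: r = r^2 mod 23 = 3^2 = 9
  bit 3 = 0: r = r^2 mod 23 = 9^2 = 12
  bit 4 = 1: r = r^2 * 7 mod 23 = 12^2 * 7 = 6*7 = 19
  -> s = B^a = 19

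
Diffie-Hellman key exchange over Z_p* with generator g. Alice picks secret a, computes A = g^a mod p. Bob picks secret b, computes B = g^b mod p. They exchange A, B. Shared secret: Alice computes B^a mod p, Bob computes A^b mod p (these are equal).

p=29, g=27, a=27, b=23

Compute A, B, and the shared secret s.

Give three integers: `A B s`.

Answer: 14 19 26

Derivation:
A = 27^27 mod 29  (bits of 27 = 11011)
  bit 0 = 1: r = r^2 * 27 mod 29 = 1^2 * 27 = 1*27 = 27
  bit 1 = 1: r = r^2 * 27 mod 29 = 27^2 * 27 = 4*27 = 21
  bit 2 = 0: r = r^2 mod 29 = 21^2 = 6
  bit 3 = 1: r = r^2 * 27 mod 29 = 6^2 * 27 = 7*27 = 15
  bit 4 = 1: r = r^2 * 27 mod 29 = 15^2 * 27 = 22*27 = 14
  -> A = 14
B = 27^23 mod 29  (bits of 23 = 10111)
  bit 0 = 1: r = r^2 * 27 mod 29 = 1^2 * 27 = 1*27 = 27
  bit 1 = 0: r = r^2 mod 29 = 27^2 = 4
  bit 2 = 1: r = r^2 * 27 mod 29 = 4^2 * 27 = 16*27 = 26
  bit 3 = 1: r = r^2 * 27 mod 29 = 26^2 * 27 = 9*27 = 11
  bit 4 = 1: r = r^2 * 27 mod 29 = 11^2 * 27 = 5*27 = 19
  -> B = 19
s = B^a = 19^27 mod 29  (bits of 27 = 11011)
  bit 0 = 1: r = r^2 * 19 mod 29 = 1^2 * 19 = 1*19 = 19
  bit 1 = 1: r = r^2 * 19 mod 29 = 19^2 * 19 = 13*19 = 15
  bit 2 = 0: r = r^2 mod 29 = 15^2 = 22
  bit 3 = 1: r = r^2 * 19 mod 29 = 22^2 * 19 = 20*19 = 3
  bit 4 = 1: r = r^2 * 19 mod 29 = 3^2 * 19 = 9*19 = 26
  -> s = B^a = 26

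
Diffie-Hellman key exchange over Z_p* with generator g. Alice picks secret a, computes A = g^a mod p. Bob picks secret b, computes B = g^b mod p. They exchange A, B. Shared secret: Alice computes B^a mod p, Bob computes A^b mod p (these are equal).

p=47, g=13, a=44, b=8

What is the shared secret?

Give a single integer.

Answer: 8

Derivation:
A = 13^44 mod 47  (bits of 44 = 101100)
  bit 0 = 1: r = r^2 * 13 mod 47 = 1^2 * 13 = 1*13 = 13
  bit 1 = 0: r = r^2 mod 47 = 13^2 = 28
  bit 2 = 1: r = r^2 * 13 mod 47 = 28^2 * 13 = 32*13 = 40
  bit 3 = 1: r = r^2 * 13 mod 47 = 40^2 * 13 = 2*13 = 26
  bit 4 = 0: r = r^2 mod 47 = 26^2 = 18
  bit 5 = 0: r = r^2 mod 47 = 18^2 = 42
  -> A = 42
B = 13^8 mod 47  (bits of 8 = 1000)
  bit 0 = 1: r = r^2 * 13 mod 47 = 1^2 * 13 = 1*13 = 13
  bit 1 = 0: r = r^2 mod 47 = 13^2 = 28
  bit 2 = 0: r = r^2 mod 47 = 28^2 = 32
  bit 3 = 0: r = r^2 mod 47 = 32^2 = 37
  -> B = 37
s = B^a = 37^44 mod 47  (bits of 44 = 101100)
  bit 0 = 1: r = r^2 * 37 mod 47 = 1^2 * 37 = 1*37 = 37
  bit 1 = 0: r = r^2 mod 47 = 37^2 = 6
  bit 2 = 1: r = r^2 * 37 mod 47 = 6^2 * 37 = 36*37 = 16
  bit 3 = 1: r = r^2 * 37 mod 47 = 16^2 * 37 = 21*37 = 25
  bit 4 = 0: r = r^2 mod 47 = 25^2 = 14
  bit 5 = 0: r = r^2 mod 47 = 14^2 = 8
  -> s = B^a = 8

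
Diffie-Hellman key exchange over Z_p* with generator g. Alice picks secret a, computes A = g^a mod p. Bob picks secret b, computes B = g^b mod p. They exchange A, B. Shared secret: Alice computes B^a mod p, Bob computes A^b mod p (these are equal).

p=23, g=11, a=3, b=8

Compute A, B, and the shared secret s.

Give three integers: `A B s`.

Answer: 20 8 6

Derivation:
A = 11^3 mod 23  (bits of 3 = 11)
  bit 0 = 1: r = r^2 * 11 mod 23 = 1^2 * 11 = 1*11 = 11
  bit 1 = 1: r = r^2 * 11 mod 23 = 11^2 * 11 = 6*11 = 20
  -> A = 20
B = 11^8 mod 23  (bits of 8 = 1000)
  bit 0 = 1: r = r^2 * 11 mod 23 = 1^2 * 11 = 1*11 = 11
  bit 1 = 0: r = r^2 mod 23 = 11^2 = 6
  bit 2 = 0: r = r^2 mod 23 = 6^2 = 13
  bit 3 = 0: r = r^2 mod 23 = 13^2 = 8
  -> B = 8
s = B^a = 8^3 mod 23  (bits of 3 = 11)
  bit 0 = 1: r = r^2 * 8 mod 23 = 1^2 * 8 = 1*8 = 8
  bit 1 = 1: r = r^2 * 8 mod 23 = 8^2 * 8 = 18*8 = 6
  -> s = B^a = 6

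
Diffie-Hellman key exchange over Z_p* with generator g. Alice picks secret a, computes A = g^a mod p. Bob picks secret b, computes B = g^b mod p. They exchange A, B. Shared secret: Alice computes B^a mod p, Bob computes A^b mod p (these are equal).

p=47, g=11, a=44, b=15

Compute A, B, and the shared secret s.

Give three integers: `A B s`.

A = 11^44 mod 47  (bits of 44 = 101100)
  bit 0 = 1: r = r^2 * 11 mod 47 = 1^2 * 11 = 1*11 = 11
  bit 1 = 0: r = r^2 mod 47 = 11^2 = 27
  bit 2 = 1: r = r^2 * 11 mod 47 = 27^2 * 11 = 24*11 = 29
  bit 3 = 1: r = r^2 * 11 mod 47 = 29^2 * 11 = 42*11 = 39
  bit 4 = 0: r = r^2 mod 47 = 39^2 = 17
  bit 5 = 0: r = r^2 mod 47 = 17^2 = 7
  -> A = 7
B = 11^15 mod 47  (bits of 15 = 1111)
  bit 0 = 1: r = r^2 * 11 mod 47 = 1^2 * 11 = 1*11 = 11
  bit 1 = 1: r = r^2 * 11 mod 47 = 11^2 * 11 = 27*11 = 15
  bit 2 = 1: r = r^2 * 11 mod 47 = 15^2 * 11 = 37*11 = 31
  bit 3 = 1: r = r^2 * 11 mod 47 = 31^2 * 11 = 21*11 = 43
  -> B = 43
s = B^a = 43^44 mod 47  (bits of 44 = 101100)
  bit 0 = 1: r = r^2 * 43 mod 47 = 1^2 * 43 = 1*43 = 43
  bit 1 = 0: r = r^2 mod 47 = 43^2 = 16
  bit 2 = 1: r = r^2 * 43 mod 47 = 16^2 * 43 = 21*43 = 10
  bit 3 = 1: r = r^2 * 43 mod 47 = 10^2 * 43 = 6*43 = 23
  bit 4 = 0: r = r^2 mod 47 = 23^2 = 12
  bit 5 = 0: r = r^2 mod 47 = 12^2 = 3
  -> s = B^a = 3

Answer: 7 43 3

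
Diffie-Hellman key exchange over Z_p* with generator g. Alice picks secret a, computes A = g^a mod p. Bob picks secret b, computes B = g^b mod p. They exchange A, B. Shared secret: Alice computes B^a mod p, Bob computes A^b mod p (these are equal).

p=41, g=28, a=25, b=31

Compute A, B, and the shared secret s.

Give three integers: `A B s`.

A = 28^25 mod 41  (bits of 25 = 11001)
  bit 0 = 1: r = r^2 * 28 mod 41 = 1^2 * 28 = 1*28 = 28
  bit 1 = 1: r = r^2 * 28 mod 41 = 28^2 * 28 = 5*28 = 17
  bit 2 = 0: r = r^2 mod 41 = 17^2 = 2
  bit 3 = 0: r = r^2 mod 41 = 2^2 = 4
  bit 4 = 1: r = r^2 * 28 mod 41 = 4^2 * 28 = 16*28 = 38
  -> A = 38
B = 28^31 mod 41  (bits of 31 = 11111)
  bit 0 = 1: r = r^2 * 28 mod 41 = 1^2 * 28 = 1*28 = 28
  bit 1 = 1: r = r^2 * 28 mod 41 = 28^2 * 28 = 5*28 = 17
  bit 2 = 1: r = r^2 * 28 mod 41 = 17^2 * 28 = 2*28 = 15
  bit 3 = 1: r = r^2 * 28 mod 41 = 15^2 * 28 = 20*28 = 27
  bit 4 = 1: r = r^2 * 28 mod 41 = 27^2 * 28 = 32*28 = 35
  -> B = 35
s = B^a = 35^25 mod 41  (bits of 25 = 11001)
  bit 0 = 1: r = r^2 * 35 mod 41 = 1^2 * 35 = 1*35 = 35
  bit 1 = 1: r = r^2 * 35 mod 41 = 35^2 * 35 = 36*35 = 30
  bit 2 = 0: r = r^2 mod 41 = 30^2 = 39
  bit 3 = 0: r = r^2 mod 41 = 39^2 = 4
  bit 4 = 1: r = r^2 * 35 mod 41 = 4^2 * 35 = 16*35 = 27
  -> s = B^a = 27

Answer: 38 35 27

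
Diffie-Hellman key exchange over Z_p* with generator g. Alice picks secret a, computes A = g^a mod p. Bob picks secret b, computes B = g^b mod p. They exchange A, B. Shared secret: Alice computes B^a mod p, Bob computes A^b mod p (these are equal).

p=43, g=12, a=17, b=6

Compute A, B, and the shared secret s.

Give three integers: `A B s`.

A = 12^17 mod 43  (bits of 17 = 10001)
  bit 0 = 1: r = r^2 * 12 mod 43 = 1^2 * 12 = 1*12 = 12
  bit 1 = 0: r = r^2 mod 43 = 12^2 = 15
  bit 2 = 0: r = r^2 mod 43 = 15^2 = 10
  bit 3 = 0: r = r^2 mod 43 = 10^2 = 14
  bit 4 = 1: r = r^2 * 12 mod 43 = 14^2 * 12 = 24*12 = 30
  -> A = 30
B = 12^6 mod 43  (bits of 6 = 110)
  bit 0 = 1: r = r^2 * 12 mod 43 = 1^2 * 12 = 1*12 = 12
  bit 1 = 1: r = r^2 * 12 mod 43 = 12^2 * 12 = 15*12 = 8
  bit 2 = 0: r = r^2 mod 43 = 8^2 = 21
  -> B = 21
s = B^a = 21^17 mod 43  (bits of 17 = 10001)
  bit 0 = 1: r = r^2 * 21 mod 43 = 1^2 * 21 = 1*21 = 21
  bit 1 = 0: r = r^2 mod 43 = 21^2 = 11
  bit 2 = 0: r = r^2 mod 43 = 11^2 = 35
  bit 3 = 0: r = r^2 mod 43 = 35^2 = 21
  bit 4 = 1: r = r^2 * 21 mod 43 = 21^2 * 21 = 11*21 = 16
  -> s = B^a = 16

Answer: 30 21 16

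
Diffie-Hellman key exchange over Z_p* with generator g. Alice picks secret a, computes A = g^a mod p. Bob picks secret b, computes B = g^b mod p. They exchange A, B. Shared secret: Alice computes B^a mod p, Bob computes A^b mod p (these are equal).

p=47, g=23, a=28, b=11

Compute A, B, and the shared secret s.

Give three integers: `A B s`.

Answer: 25 40 28

Derivation:
A = 23^28 mod 47  (bits of 28 = 11100)
  bit 0 = 1: r = r^2 * 23 mod 47 = 1^2 * 23 = 1*23 = 23
  bit 1 = 1: r = r^2 * 23 mod 47 = 23^2 * 23 = 12*23 = 41
  bit 2 = 1: r = r^2 * 23 mod 47 = 41^2 * 23 = 36*23 = 29
  bit 3 = 0: r = r^2 mod 47 = 29^2 = 42
  bit 4 = 0: r = r^2 mod 47 = 42^2 = 25
  -> A = 25
B = 23^11 mod 47  (bits of 11 = 1011)
  bit 0 = 1: r = r^2 * 23 mod 47 = 1^2 * 23 = 1*23 = 23
  bit 1 = 0: r = r^2 mod 47 = 23^2 = 12
  bit 2 = 1: r = r^2 * 23 mod 47 = 12^2 * 23 = 3*23 = 22
  bit 3 = 1: r = r^2 * 23 mod 47 = 22^2 * 23 = 14*23 = 40
  -> B = 40
s = B^a = 40^28 mod 47  (bits of 28 = 11100)
  bit 0 = 1: r = r^2 * 40 mod 47 = 1^2 * 40 = 1*40 = 40
  bit 1 = 1: r = r^2 * 40 mod 47 = 40^2 * 40 = 2*40 = 33
  bit 2 = 1: r = r^2 * 40 mod 47 = 33^2 * 40 = 8*40 = 38
  bit 3 = 0: r = r^2 mod 47 = 38^2 = 34
  bit 4 = 0: r = r^2 mod 47 = 34^2 = 28
  -> s = B^a = 28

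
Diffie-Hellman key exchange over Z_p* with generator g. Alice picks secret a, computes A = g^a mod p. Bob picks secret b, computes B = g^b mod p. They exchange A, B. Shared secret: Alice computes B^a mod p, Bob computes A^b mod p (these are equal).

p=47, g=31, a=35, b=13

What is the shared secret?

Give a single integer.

Answer: 39

Derivation:
A = 31^35 mod 47  (bits of 35 = 100011)
  bit 0 = 1: r = r^2 * 31 mod 47 = 1^2 * 31 = 1*31 = 31
  bit 1 = 0: r = r^2 mod 47 = 31^2 = 21
  bit 2 = 0: r = r^2 mod 47 = 21^2 = 18
  bit 3 = 0: r = r^2 mod 47 = 18^2 = 42
  bit 4 = 1: r = r^2 * 31 mod 47 = 42^2 * 31 = 25*31 = 23
  bit 5 = 1: r = r^2 * 31 mod 47 = 23^2 * 31 = 12*31 = 43
  -> A = 43
B = 31^13 mod 47  (bits of 13 = 1101)
  bit 0 = 1: r = r^2 * 31 mod 47 = 1^2 * 31 = 1*31 = 31
  bit 1 = 1: r = r^2 * 31 mod 47 = 31^2 * 31 = 21*31 = 40
  bit 2 = 0: r = r^2 mod 47 = 40^2 = 2
  bit 3 = 1: r = r^2 * 31 mod 47 = 2^2 * 31 = 4*31 = 30
  -> B = 30
s = B^a = 30^35 mod 47  (bits of 35 = 100011)
  bit 0 = 1: r = r^2 * 30 mod 47 = 1^2 * 30 = 1*30 = 30
  bit 1 = 0: r = r^2 mod 47 = 30^2 = 7
  bit 2 = 0: r = r^2 mod 47 = 7^2 = 2
  bit 3 = 0: r = r^2 mod 47 = 2^2 = 4
  bit 4 = 1: r = r^2 * 30 mod 47 = 4^2 * 30 = 16*30 = 10
  bit 5 = 1: r = r^2 * 30 mod 47 = 10^2 * 30 = 6*30 = 39
  -> s = B^a = 39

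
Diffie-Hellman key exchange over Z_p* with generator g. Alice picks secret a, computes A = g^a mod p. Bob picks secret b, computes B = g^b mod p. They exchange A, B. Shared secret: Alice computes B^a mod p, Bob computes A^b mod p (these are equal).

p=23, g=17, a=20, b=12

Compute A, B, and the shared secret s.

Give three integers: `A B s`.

Answer: 16 6 16

Derivation:
A = 17^20 mod 23  (bits of 20 = 10100)
  bit 0 = 1: r = r^2 * 17 mod 23 = 1^2 * 17 = 1*17 = 17
  bit 1 = 0: r = r^2 mod 23 = 17^2 = 13
  bit 2 = 1: r = r^2 * 17 mod 23 = 13^2 * 17 = 8*17 = 21
  bit 3 = 0: r = r^2 mod 23 = 21^2 = 4
  bit 4 = 0: r = r^2 mod 23 = 4^2 = 16
  -> A = 16
B = 17^12 mod 23  (bits of 12 = 1100)
  bit 0 = 1: r = r^2 * 17 mod 23 = 1^2 * 17 = 1*17 = 17
  bit 1 = 1: r = r^2 * 17 mod 23 = 17^2 * 17 = 13*17 = 14
  bit 2 = 0: r = r^2 mod 23 = 14^2 = 12
  bit 3 = 0: r = r^2 mod 23 = 12^2 = 6
  -> B = 6
s = B^a = 6^20 mod 23  (bits of 20 = 10100)
  bit 0 = 1: r = r^2 * 6 mod 23 = 1^2 * 6 = 1*6 = 6
  bit 1 = 0: r = r^2 mod 23 = 6^2 = 13
  bit 2 = 1: r = r^2 * 6 mod 23 = 13^2 * 6 = 8*6 = 2
  bit 3 = 0: r = r^2 mod 23 = 2^2 = 4
  bit 4 = 0: r = r^2 mod 23 = 4^2 = 16
  -> s = B^a = 16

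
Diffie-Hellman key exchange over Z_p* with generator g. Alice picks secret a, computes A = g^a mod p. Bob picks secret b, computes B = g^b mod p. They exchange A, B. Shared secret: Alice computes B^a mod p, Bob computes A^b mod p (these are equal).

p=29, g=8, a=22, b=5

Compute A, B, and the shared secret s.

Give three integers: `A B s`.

A = 8^22 mod 29  (bits of 22 = 10110)
  bit 0 = 1: r = r^2 * 8 mod 29 = 1^2 * 8 = 1*8 = 8
  bit 1 = 0: r = r^2 mod 29 = 8^2 = 6
  bit 2 = 1: r = r^2 * 8 mod 29 = 6^2 * 8 = 7*8 = 27
  bit 3 = 1: r = r^2 * 8 mod 29 = 27^2 * 8 = 4*8 = 3
  bit 4 = 0: r = r^2 mod 29 = 3^2 = 9
  -> A = 9
B = 8^5 mod 29  (bits of 5 = 101)
  bit 0 = 1: r = r^2 * 8 mod 29 = 1^2 * 8 = 1*8 = 8
  bit 1 = 0: r = r^2 mod 29 = 8^2 = 6
  bit 2 = 1: r = r^2 * 8 mod 29 = 6^2 * 8 = 7*8 = 27
  -> B = 27
s = B^a = 27^22 mod 29  (bits of 22 = 10110)
  bit 0 = 1: r = r^2 * 27 mod 29 = 1^2 * 27 = 1*27 = 27
  bit 1 = 0: r = r^2 mod 29 = 27^2 = 4
  bit 2 = 1: r = r^2 * 27 mod 29 = 4^2 * 27 = 16*27 = 26
  bit 3 = 1: r = r^2 * 27 mod 29 = 26^2 * 27 = 9*27 = 11
  bit 4 = 0: r = r^2 mod 29 = 11^2 = 5
  -> s = B^a = 5

Answer: 9 27 5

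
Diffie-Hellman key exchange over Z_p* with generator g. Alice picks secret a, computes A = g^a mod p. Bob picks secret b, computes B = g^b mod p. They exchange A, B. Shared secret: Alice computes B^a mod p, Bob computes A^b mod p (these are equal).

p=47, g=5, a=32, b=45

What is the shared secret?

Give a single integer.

A = 5^32 mod 47  (bits of 32 = 100000)
  bit 0 = 1: r = r^2 * 5 mod 47 = 1^2 * 5 = 1*5 = 5
  bit 1 = 0: r = r^2 mod 47 = 5^2 = 25
  bit 2 = 0: r = r^2 mod 47 = 25^2 = 14
  bit 3 = 0: r = r^2 mod 47 = 14^2 = 8
  bit 4 = 0: r = r^2 mod 47 = 8^2 = 17
  bit 5 = 0: r = r^2 mod 47 = 17^2 = 7
  -> A = 7
B = 5^45 mod 47  (bits of 45 = 101101)
  bit 0 = 1: r = r^2 * 5 mod 47 = 1^2 * 5 = 1*5 = 5
  bit 1 = 0: r = r^2 mod 47 = 5^2 = 25
  bit 2 = 1: r = r^2 * 5 mod 47 = 25^2 * 5 = 14*5 = 23
  bit 3 = 1: r = r^2 * 5 mod 47 = 23^2 * 5 = 12*5 = 13
  bit 4 = 0: r = r^2 mod 47 = 13^2 = 28
  bit 5 = 1: r = r^2 * 5 mod 47 = 28^2 * 5 = 32*5 = 19
  -> B = 19
s = B^a = 19^32 mod 47  (bits of 32 = 100000)
  bit 0 = 1: r = r^2 * 19 mod 47 = 1^2 * 19 = 1*19 = 19
  bit 1 = 0: r = r^2 mod 47 = 19^2 = 32
  bit 2 = 0: r = r^2 mod 47 = 32^2 = 37
  bit 3 = 0: r = r^2 mod 47 = 37^2 = 6
  bit 4 = 0: r = r^2 mod 47 = 6^2 = 36
  bit 5 = 0: r = r^2 mod 47 = 36^2 = 27
  -> s = B^a = 27

Answer: 27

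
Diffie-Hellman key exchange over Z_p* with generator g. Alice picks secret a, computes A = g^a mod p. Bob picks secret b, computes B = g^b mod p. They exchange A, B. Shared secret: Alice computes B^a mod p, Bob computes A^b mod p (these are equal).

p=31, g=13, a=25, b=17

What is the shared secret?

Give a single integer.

Answer: 6

Derivation:
A = 13^25 mod 31  (bits of 25 = 11001)
  bit 0 = 1: r = r^2 * 13 mod 31 = 1^2 * 13 = 1*13 = 13
  bit 1 = 1: r = r^2 * 13 mod 31 = 13^2 * 13 = 14*13 = 27
  bit 2 = 0: r = r^2 mod 31 = 27^2 = 16
  bit 3 = 0: r = r^2 mod 31 = 16^2 = 8
  bit 4 = 1: r = r^2 * 13 mod 31 = 8^2 * 13 = 2*13 = 26
  -> A = 26
B = 13^17 mod 31  (bits of 17 = 10001)
  bit 0 = 1: r = r^2 * 13 mod 31 = 1^2 * 13 = 1*13 = 13
  bit 1 = 0: r = r^2 mod 31 = 13^2 = 14
  bit 2 = 0: r = r^2 mod 31 = 14^2 = 10
  bit 3 = 0: r = r^2 mod 31 = 10^2 = 7
  bit 4 = 1: r = r^2 * 13 mod 31 = 7^2 * 13 = 18*13 = 17
  -> B = 17
s = B^a = 17^25 mod 31  (bits of 25 = 11001)
  bit 0 = 1: r = r^2 * 17 mod 31 = 1^2 * 17 = 1*17 = 17
  bit 1 = 1: r = r^2 * 17 mod 31 = 17^2 * 17 = 10*17 = 15
  bit 2 = 0: r = r^2 mod 31 = 15^2 = 8
  bit 3 = 0: r = r^2 mod 31 = 8^2 = 2
  bit 4 = 1: r = r^2 * 17 mod 31 = 2^2 * 17 = 4*17 = 6
  -> s = B^a = 6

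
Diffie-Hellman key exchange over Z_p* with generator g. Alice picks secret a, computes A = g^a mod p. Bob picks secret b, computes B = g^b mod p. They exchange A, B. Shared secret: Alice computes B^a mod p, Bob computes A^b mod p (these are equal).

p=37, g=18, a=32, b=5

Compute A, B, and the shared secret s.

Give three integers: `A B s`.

Answer: 16 15 33

Derivation:
A = 18^32 mod 37  (bits of 32 = 100000)
  bit 0 = 1: r = r^2 * 18 mod 37 = 1^2 * 18 = 1*18 = 18
  bit 1 = 0: r = r^2 mod 37 = 18^2 = 28
  bit 2 = 0: r = r^2 mod 37 = 28^2 = 7
  bit 3 = 0: r = r^2 mod 37 = 7^2 = 12
  bit 4 = 0: r = r^2 mod 37 = 12^2 = 33
  bit 5 = 0: r = r^2 mod 37 = 33^2 = 16
  -> A = 16
B = 18^5 mod 37  (bits of 5 = 101)
  bit 0 = 1: r = r^2 * 18 mod 37 = 1^2 * 18 = 1*18 = 18
  bit 1 = 0: r = r^2 mod 37 = 18^2 = 28
  bit 2 = 1: r = r^2 * 18 mod 37 = 28^2 * 18 = 7*18 = 15
  -> B = 15
s = B^a = 15^32 mod 37  (bits of 32 = 100000)
  bit 0 = 1: r = r^2 * 15 mod 37 = 1^2 * 15 = 1*15 = 15
  bit 1 = 0: r = r^2 mod 37 = 15^2 = 3
  bit 2 = 0: r = r^2 mod 37 = 3^2 = 9
  bit 3 = 0: r = r^2 mod 37 = 9^2 = 7
  bit 4 = 0: r = r^2 mod 37 = 7^2 = 12
  bit 5 = 0: r = r^2 mod 37 = 12^2 = 33
  -> s = B^a = 33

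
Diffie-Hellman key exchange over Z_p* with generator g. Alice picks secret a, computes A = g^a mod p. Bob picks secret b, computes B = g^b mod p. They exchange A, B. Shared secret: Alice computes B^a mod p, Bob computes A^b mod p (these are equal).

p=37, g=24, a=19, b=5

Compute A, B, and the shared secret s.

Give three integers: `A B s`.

Answer: 13 2 35

Derivation:
A = 24^19 mod 37  (bits of 19 = 10011)
  bit 0 = 1: r = r^2 * 24 mod 37 = 1^2 * 24 = 1*24 = 24
  bit 1 = 0: r = r^2 mod 37 = 24^2 = 21
  bit 2 = 0: r = r^2 mod 37 = 21^2 = 34
  bit 3 = 1: r = r^2 * 24 mod 37 = 34^2 * 24 = 9*24 = 31
  bit 4 = 1: r = r^2 * 24 mod 37 = 31^2 * 24 = 36*24 = 13
  -> A = 13
B = 24^5 mod 37  (bits of 5 = 101)
  bit 0 = 1: r = r^2 * 24 mod 37 = 1^2 * 24 = 1*24 = 24
  bit 1 = 0: r = r^2 mod 37 = 24^2 = 21
  bit 2 = 1: r = r^2 * 24 mod 37 = 21^2 * 24 = 34*24 = 2
  -> B = 2
s = B^a = 2^19 mod 37  (bits of 19 = 10011)
  bit 0 = 1: r = r^2 * 2 mod 37 = 1^2 * 2 = 1*2 = 2
  bit 1 = 0: r = r^2 mod 37 = 2^2 = 4
  bit 2 = 0: r = r^2 mod 37 = 4^2 = 16
  bit 3 = 1: r = r^2 * 2 mod 37 = 16^2 * 2 = 34*2 = 31
  bit 4 = 1: r = r^2 * 2 mod 37 = 31^2 * 2 = 36*2 = 35
  -> s = B^a = 35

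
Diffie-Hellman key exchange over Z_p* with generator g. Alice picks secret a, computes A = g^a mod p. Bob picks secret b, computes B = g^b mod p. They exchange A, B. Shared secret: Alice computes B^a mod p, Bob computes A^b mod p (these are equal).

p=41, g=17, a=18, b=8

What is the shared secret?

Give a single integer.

A = 17^18 mod 41  (bits of 18 = 10010)
  bit 0 = 1: r = r^2 * 17 mod 41 = 1^2 * 17 = 1*17 = 17
  bit 1 = 0: r = r^2 mod 41 = 17^2 = 2
  bit 2 = 0: r = r^2 mod 41 = 2^2 = 4
  bit 3 = 1: r = r^2 * 17 mod 41 = 4^2 * 17 = 16*17 = 26
  bit 4 = 0: r = r^2 mod 41 = 26^2 = 20
  -> A = 20
B = 17^8 mod 41  (bits of 8 = 1000)
  bit 0 = 1: r = r^2 * 17 mod 41 = 1^2 * 17 = 1*17 = 17
  bit 1 = 0: r = r^2 mod 41 = 17^2 = 2
  bit 2 = 0: r = r^2 mod 41 = 2^2 = 4
  bit 3 = 0: r = r^2 mod 41 = 4^2 = 16
  -> B = 16
s = B^a = 16^18 mod 41  (bits of 18 = 10010)
  bit 0 = 1: r = r^2 * 16 mod 41 = 1^2 * 16 = 1*16 = 16
  bit 1 = 0: r = r^2 mod 41 = 16^2 = 10
  bit 2 = 0: r = r^2 mod 41 = 10^2 = 18
  bit 3 = 1: r = r^2 * 16 mod 41 = 18^2 * 16 = 37*16 = 18
  bit 4 = 0: r = r^2 mod 41 = 18^2 = 37
  -> s = B^a = 37

Answer: 37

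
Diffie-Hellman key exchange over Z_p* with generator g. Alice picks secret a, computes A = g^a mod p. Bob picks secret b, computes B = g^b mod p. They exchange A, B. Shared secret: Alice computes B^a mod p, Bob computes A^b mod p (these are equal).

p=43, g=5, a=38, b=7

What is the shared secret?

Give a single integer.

Answer: 36

Derivation:
A = 5^38 mod 43  (bits of 38 = 100110)
  bit 0 = 1: r = r^2 * 5 mod 43 = 1^2 * 5 = 1*5 = 5
  bit 1 = 0: r = r^2 mod 43 = 5^2 = 25
  bit 2 = 0: r = r^2 mod 43 = 25^2 = 23
  bit 3 = 1: r = r^2 * 5 mod 43 = 23^2 * 5 = 13*5 = 22
  bit 4 = 1: r = r^2 * 5 mod 43 = 22^2 * 5 = 11*5 = 12
  bit 5 = 0: r = r^2 mod 43 = 12^2 = 15
  -> A = 15
B = 5^7 mod 43  (bits of 7 = 111)
  bit 0 = 1: r = r^2 * 5 mod 43 = 1^2 * 5 = 1*5 = 5
  bit 1 = 1: r = r^2 * 5 mod 43 = 5^2 * 5 = 25*5 = 39
  bit 2 = 1: r = r^2 * 5 mod 43 = 39^2 * 5 = 16*5 = 37
  -> B = 37
s = B^a = 37^38 mod 43  (bits of 38 = 100110)
  bit 0 = 1: r = r^2 * 37 mod 43 = 1^2 * 37 = 1*37 = 37
  bit 1 = 0: r = r^2 mod 43 = 37^2 = 36
  bit 2 = 0: r = r^2 mod 43 = 36^2 = 6
  bit 3 = 1: r = r^2 * 37 mod 43 = 6^2 * 37 = 36*37 = 42
  bit 4 = 1: r = r^2 * 37 mod 43 = 42^2 * 37 = 1*37 = 37
  bit 5 = 0: r = r^2 mod 43 = 37^2 = 36
  -> s = B^a = 36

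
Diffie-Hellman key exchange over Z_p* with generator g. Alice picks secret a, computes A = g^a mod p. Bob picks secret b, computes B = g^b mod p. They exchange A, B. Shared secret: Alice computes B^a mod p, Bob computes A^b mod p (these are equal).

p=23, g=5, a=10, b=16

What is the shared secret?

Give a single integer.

Answer: 8

Derivation:
A = 5^10 mod 23  (bits of 10 = 1010)
  bit 0 = 1: r = r^2 * 5 mod 23 = 1^2 * 5 = 1*5 = 5
  bit 1 = 0: r = r^2 mod 23 = 5^2 = 2
  bit 2 = 1: r = r^2 * 5 mod 23 = 2^2 * 5 = 4*5 = 20
  bit 3 = 0: r = r^2 mod 23 = 20^2 = 9
  -> A = 9
B = 5^16 mod 23  (bits of 16 = 10000)
  bit 0 = 1: r = r^2 * 5 mod 23 = 1^2 * 5 = 1*5 = 5
  bit 1 = 0: r = r^2 mod 23 = 5^2 = 2
  bit 2 = 0: r = r^2 mod 23 = 2^2 = 4
  bit 3 = 0: r = r^2 mod 23 = 4^2 = 16
  bit 4 = 0: r = r^2 mod 23 = 16^2 = 3
  -> B = 3
s = B^a = 3^10 mod 23  (bits of 10 = 1010)
  bit 0 = 1: r = r^2 * 3 mod 23 = 1^2 * 3 = 1*3 = 3
  bit 1 = 0: r = r^2 mod 23 = 3^2 = 9
  bit 2 = 1: r = r^2 * 3 mod 23 = 9^2 * 3 = 12*3 = 13
  bit 3 = 0: r = r^2 mod 23 = 13^2 = 8
  -> s = B^a = 8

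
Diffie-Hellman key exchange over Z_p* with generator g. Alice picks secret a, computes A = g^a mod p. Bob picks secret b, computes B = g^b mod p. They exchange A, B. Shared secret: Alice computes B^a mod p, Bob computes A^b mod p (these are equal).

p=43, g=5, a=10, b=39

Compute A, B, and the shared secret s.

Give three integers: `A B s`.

A = 5^10 mod 43  (bits of 10 = 1010)
  bit 0 = 1: r = r^2 * 5 mod 43 = 1^2 * 5 = 1*5 = 5
  bit 1 = 0: r = r^2 mod 43 = 5^2 = 25
  bit 2 = 1: r = r^2 * 5 mod 43 = 25^2 * 5 = 23*5 = 29
  bit 3 = 0: r = r^2 mod 43 = 29^2 = 24
  -> A = 24
B = 5^39 mod 43  (bits of 39 = 100111)
  bit 0 = 1: r = r^2 * 5 mod 43 = 1^2 * 5 = 1*5 = 5
  bit 1 = 0: r = r^2 mod 43 = 5^2 = 25
  bit 2 = 0: r = r^2 mod 43 = 25^2 = 23
  bit 3 = 1: r = r^2 * 5 mod 43 = 23^2 * 5 = 13*5 = 22
  bit 4 = 1: r = r^2 * 5 mod 43 = 22^2 * 5 = 11*5 = 12
  bit 5 = 1: r = r^2 * 5 mod 43 = 12^2 * 5 = 15*5 = 32
  -> B = 32
s = B^a = 32^10 mod 43  (bits of 10 = 1010)
  bit 0 = 1: r = r^2 * 32 mod 43 = 1^2 * 32 = 1*32 = 32
  bit 1 = 0: r = r^2 mod 43 = 32^2 = 35
  bit 2 = 1: r = r^2 * 32 mod 43 = 35^2 * 32 = 21*32 = 27
  bit 3 = 0: r = r^2 mod 43 = 27^2 = 41
  -> s = B^a = 41

Answer: 24 32 41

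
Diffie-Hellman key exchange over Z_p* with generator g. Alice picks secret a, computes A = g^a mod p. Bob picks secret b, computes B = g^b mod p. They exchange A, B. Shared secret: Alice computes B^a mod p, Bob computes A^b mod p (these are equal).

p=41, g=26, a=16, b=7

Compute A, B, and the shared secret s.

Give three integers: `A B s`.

A = 26^16 mod 41  (bits of 16 = 10000)
  bit 0 = 1: r = r^2 * 26 mod 41 = 1^2 * 26 = 1*26 = 26
  bit 1 = 0: r = r^2 mod 41 = 26^2 = 20
  bit 2 = 0: r = r^2 mod 41 = 20^2 = 31
  bit 3 = 0: r = r^2 mod 41 = 31^2 = 18
  bit 4 = 0: r = r^2 mod 41 = 18^2 = 37
  -> A = 37
B = 26^7 mod 41  (bits of 7 = 111)
  bit 0 = 1: r = r^2 * 26 mod 41 = 1^2 * 26 = 1*26 = 26
  bit 1 = 1: r = r^2 * 26 mod 41 = 26^2 * 26 = 20*26 = 28
  bit 2 = 1: r = r^2 * 26 mod 41 = 28^2 * 26 = 5*26 = 7
  -> B = 7
s = B^a = 7^16 mod 41  (bits of 16 = 10000)
  bit 0 = 1: r = r^2 * 7 mod 41 = 1^2 * 7 = 1*7 = 7
  bit 1 = 0: r = r^2 mod 41 = 7^2 = 8
  bit 2 = 0: r = r^2 mod 41 = 8^2 = 23
  bit 3 = 0: r = r^2 mod 41 = 23^2 = 37
  bit 4 = 0: r = r^2 mod 41 = 37^2 = 16
  -> s = B^a = 16

Answer: 37 7 16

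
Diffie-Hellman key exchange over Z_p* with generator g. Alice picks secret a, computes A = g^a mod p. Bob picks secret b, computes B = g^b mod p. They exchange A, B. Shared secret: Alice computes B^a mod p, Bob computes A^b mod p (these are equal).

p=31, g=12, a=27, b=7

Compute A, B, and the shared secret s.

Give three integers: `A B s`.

A = 12^27 mod 31  (bits of 27 = 11011)
  bit 0 = 1: r = r^2 * 12 mod 31 = 1^2 * 12 = 1*12 = 12
  bit 1 = 1: r = r^2 * 12 mod 31 = 12^2 * 12 = 20*12 = 23
  bit 2 = 0: r = r^2 mod 31 = 23^2 = 2
  bit 3 = 1: r = r^2 * 12 mod 31 = 2^2 * 12 = 4*12 = 17
  bit 4 = 1: r = r^2 * 12 mod 31 = 17^2 * 12 = 10*12 = 27
  -> A = 27
B = 12^7 mod 31  (bits of 7 = 111)
  bit 0 = 1: r = r^2 * 12 mod 31 = 1^2 * 12 = 1*12 = 12
  bit 1 = 1: r = r^2 * 12 mod 31 = 12^2 * 12 = 20*12 = 23
  bit 2 = 1: r = r^2 * 12 mod 31 = 23^2 * 12 = 2*12 = 24
  -> B = 24
s = B^a = 24^27 mod 31  (bits of 27 = 11011)
  bit 0 = 1: r = r^2 * 24 mod 31 = 1^2 * 24 = 1*24 = 24
  bit 1 = 1: r = r^2 * 24 mod 31 = 24^2 * 24 = 18*24 = 29
  bit 2 = 0: r = r^2 mod 31 = 29^2 = 4
  bit 3 = 1: r = r^2 * 24 mod 31 = 4^2 * 24 = 16*24 = 12
  bit 4 = 1: r = r^2 * 24 mod 31 = 12^2 * 24 = 20*24 = 15
  -> s = B^a = 15

Answer: 27 24 15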